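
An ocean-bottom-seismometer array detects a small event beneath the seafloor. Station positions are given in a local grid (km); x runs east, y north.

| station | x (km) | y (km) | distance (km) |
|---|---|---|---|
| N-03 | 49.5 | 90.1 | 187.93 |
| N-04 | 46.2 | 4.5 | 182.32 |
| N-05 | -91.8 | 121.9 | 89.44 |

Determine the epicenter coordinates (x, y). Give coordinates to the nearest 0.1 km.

(-132.2, 42.1)

Circle about each station: (x − 49.5)² + (y − 90.1)² = 187.93²; (x − 46.2)² + (y − 4.5)² = 182.32²; (x + 91.8)² + (y − 121.9)² = 89.44².
Subtracting the N-03 equation from the N-04 and N-05 equations removes the quadratic terms:
-6.6 x − 171.2 y = -6336.47
-282.6 x + 63.6 y = 40036.76
Solving the 2×2 system: x ≈ -132.2, y ≈ 42.1 km.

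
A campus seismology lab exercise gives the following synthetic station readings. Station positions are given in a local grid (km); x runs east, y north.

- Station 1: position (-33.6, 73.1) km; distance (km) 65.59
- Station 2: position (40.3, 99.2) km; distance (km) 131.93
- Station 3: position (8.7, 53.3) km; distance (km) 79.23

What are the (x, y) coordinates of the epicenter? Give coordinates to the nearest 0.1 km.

(-59.4, 12.8)

Circle about each station: (x + 33.6)² + (y − 73.1)² = 65.59²; (x − 40.3)² + (y − 99.2)² = 131.93²; (x − 8.7)² + (y − 53.3)² = 79.23².
Subtracting the Station 1 equation from the Station 2 and Station 3 equations removes the quadratic terms:
147.8 x + 52.2 y = -8111.32
84.6 x − 39.6 y = -5531.33
Solving the 2×2 system: x ≈ -59.4, y ≈ 12.8 km.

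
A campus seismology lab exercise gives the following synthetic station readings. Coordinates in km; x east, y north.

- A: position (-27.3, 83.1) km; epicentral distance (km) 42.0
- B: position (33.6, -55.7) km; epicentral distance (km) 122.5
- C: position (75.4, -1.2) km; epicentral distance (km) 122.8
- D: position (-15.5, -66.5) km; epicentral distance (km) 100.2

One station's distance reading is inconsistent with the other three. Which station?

D

Solve using three stations at a time. Using A, B, C (subtract circle equations pairwise → linear system) gives (x, y) ≈ (-39.3, 42.8).
Distances from that point to each station vs reported:
  A: calculated 42.0 vs reported 42.0 → residual 0.0 km
  B: calculated 122.5 vs reported 122.5 → residual 0.0 km
  C: calculated 122.8 vs reported 122.8 → residual 0.0 km
  D: calculated 111.8 vs reported 100.2 → residual 11.6 km
A, B, C are mutually consistent (residuals ≈ 0); D is off by 11.6 km.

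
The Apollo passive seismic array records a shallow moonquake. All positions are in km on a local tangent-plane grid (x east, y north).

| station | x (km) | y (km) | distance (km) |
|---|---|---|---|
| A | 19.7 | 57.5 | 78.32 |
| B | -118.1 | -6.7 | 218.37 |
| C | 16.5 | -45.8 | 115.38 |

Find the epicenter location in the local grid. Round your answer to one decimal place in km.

x ≈ 95.6 km, y ≈ 38.2 km

Circle about each station: (x − 19.7)² + (y − 57.5)² = 78.32²; (x + 118.1)² + (y + 6.7)² = 218.37²; (x − 16.5)² + (y + 45.8)² = 115.38².
Subtracting pairs of circle equations eliminates x²+y² and gives linear equations (the radical axes):
-275.6 x − 128.4 y = -31253.27
-6.4 x − 206.6 y = -8502.97
Solving the 2×2 system: x ≈ 95.6, y ≈ 38.2 km.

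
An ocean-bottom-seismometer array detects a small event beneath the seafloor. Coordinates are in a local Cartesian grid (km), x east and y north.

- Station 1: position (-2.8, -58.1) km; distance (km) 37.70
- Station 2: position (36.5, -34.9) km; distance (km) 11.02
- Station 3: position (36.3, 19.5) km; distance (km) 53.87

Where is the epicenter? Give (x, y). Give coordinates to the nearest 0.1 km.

25.6 km east, -33.3 km north

Circle about each station: (x + 2.8)² + (y + 58.1)² = 37.70²; (x − 36.5)² + (y + 34.9)² = 11.02²; (x − 36.3)² + (y − 19.5)² = 53.87².
Subtracting pairs of circle equations eliminates x²+y² and gives linear equations (the radical axes):
78.6 x + 46.4 y = 466.66
78.2 x + 155.2 y = -3166.20
Solving the 2×2 system: x ≈ 25.6, y ≈ -33.3 km.
Check against Station 1 (with the unrounded x, y): √((x + 2.8)²+(y + 58.1)²) = 37.70 ≈ 37.70 km. ✓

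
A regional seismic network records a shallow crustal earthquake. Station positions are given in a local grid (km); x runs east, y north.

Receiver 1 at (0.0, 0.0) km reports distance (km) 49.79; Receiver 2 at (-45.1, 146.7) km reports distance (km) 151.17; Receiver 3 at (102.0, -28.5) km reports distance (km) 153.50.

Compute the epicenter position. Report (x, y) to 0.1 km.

Circle about each station: x² + y² = 49.79²; (x + 45.1)² + (y − 146.7)² = 151.17²; (x − 102.0)² + (y + 28.5)² = 153.50².
Subtracting the Receiver 1 equation from the Receiver 2 and Receiver 3 equations removes the quadratic terms:
-90.2 x + 293.4 y = 3181.58
204.0 x − 57.0 y = -9866.96
Solving the 2×2 system: x ≈ -49.6, y ≈ -4.4 km.

(-49.6, -4.4)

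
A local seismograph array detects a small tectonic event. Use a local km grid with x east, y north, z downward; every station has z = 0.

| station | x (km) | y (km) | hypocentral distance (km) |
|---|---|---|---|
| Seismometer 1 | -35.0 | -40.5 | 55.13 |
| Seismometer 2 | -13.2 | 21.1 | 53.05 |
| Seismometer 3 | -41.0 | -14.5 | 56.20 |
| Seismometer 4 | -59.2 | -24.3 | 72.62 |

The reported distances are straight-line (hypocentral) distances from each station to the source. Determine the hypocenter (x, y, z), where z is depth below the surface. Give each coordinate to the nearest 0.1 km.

Each station gives a sphere (x−x_i)² + (y−y_i)² + z² = d_i² (stations at z=0).
Subtracting the Seismometer 1 sphere from Seismometer 2 and Seismometer 3: z² cancels, leaving linear equations in x and y:
43.6 x + 123.2 y = -2020.79
-12.0 x + 52.0 y = -1093.12
Solving: x ≈ 7.900, y ≈ -19.198 km (keep extra digits for the depth step; rounded: 7.9, -19.2).
Then from the Seismometer 1 sphere: z² = 55.13² − (x + 35.0)² − (y + 40.5)² with x = 7.900, y = -19.198, so z ≈ 27.297 ≈ 27.3 km.

(7.9, -19.2, 27.3)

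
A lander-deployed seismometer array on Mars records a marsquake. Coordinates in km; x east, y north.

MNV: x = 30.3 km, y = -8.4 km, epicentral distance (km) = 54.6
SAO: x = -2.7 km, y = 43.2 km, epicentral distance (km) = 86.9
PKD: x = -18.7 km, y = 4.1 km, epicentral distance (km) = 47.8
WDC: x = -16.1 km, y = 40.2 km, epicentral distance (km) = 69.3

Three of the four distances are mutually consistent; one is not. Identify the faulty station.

Solve using three stations at a time. Using MNV, SAO, PKD (subtract circle equations pairwise → linear system) gives (x, y) ≈ (-11.8, -43.3).
Distances from that point to each station vs reported:
  MNV: calculated 54.6 vs reported 54.6 → residual 0.0 km
  SAO: calculated 86.9 vs reported 86.9 → residual 0.0 km
  PKD: calculated 47.9 vs reported 47.8 → residual 0.1 km
  WDC: calculated 83.6 vs reported 69.3 → residual 14.3 km
MNV, SAO, PKD are mutually consistent (residuals ≈ 0); WDC is off by 14.3 km.

WDC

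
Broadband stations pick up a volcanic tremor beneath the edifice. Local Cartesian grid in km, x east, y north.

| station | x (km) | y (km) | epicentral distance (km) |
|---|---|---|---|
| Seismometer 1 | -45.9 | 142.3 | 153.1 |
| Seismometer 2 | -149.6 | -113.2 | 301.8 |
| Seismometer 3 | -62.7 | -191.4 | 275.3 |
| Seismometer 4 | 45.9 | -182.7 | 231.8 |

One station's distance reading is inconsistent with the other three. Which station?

Solve using three stations at a time. Using Seismometer 1, Seismometer 3, Seismometer 4 (subtract circle equations pairwise → linear system) gives (x, y) ≈ (74.4, 47.4).
Distances from that point to each station vs reported:
  Seismometer 1: calculated 153.2 vs reported 153.1 → residual 0.1 km
  Seismometer 2: calculated 275.6 vs reported 301.8 → residual 26.2 km
  Seismometer 3: calculated 275.4 vs reported 275.3 → residual 0.1 km
  Seismometer 4: calculated 231.9 vs reported 231.8 → residual 0.1 km
Seismometer 1, Seismometer 3, Seismometer 4 are mutually consistent (residuals ≈ 0); Seismometer 2 is off by 26.2 km.

Seismometer 2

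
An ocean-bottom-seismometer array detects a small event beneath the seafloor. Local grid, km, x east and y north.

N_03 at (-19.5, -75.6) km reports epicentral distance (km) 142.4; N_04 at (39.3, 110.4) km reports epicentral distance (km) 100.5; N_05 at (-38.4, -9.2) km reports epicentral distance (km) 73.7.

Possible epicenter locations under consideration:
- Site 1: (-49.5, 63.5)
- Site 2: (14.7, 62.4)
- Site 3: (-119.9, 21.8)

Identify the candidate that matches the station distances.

For each candidate, compare |candidate − station| to the reported distance:
Site 1: residuals N_03 0.1, N_04 0.1, N_05 0.2 → max 0.2 km
Site 2: residuals N_03 0.2, N_04 46.6, N_05 15.4 → max 46.6 km
Site 3: residuals N_03 2.5, N_04 81.7, N_05 13.5 → max 81.7 km
Only Site 1 has all residuals ≈ 0.

Site 1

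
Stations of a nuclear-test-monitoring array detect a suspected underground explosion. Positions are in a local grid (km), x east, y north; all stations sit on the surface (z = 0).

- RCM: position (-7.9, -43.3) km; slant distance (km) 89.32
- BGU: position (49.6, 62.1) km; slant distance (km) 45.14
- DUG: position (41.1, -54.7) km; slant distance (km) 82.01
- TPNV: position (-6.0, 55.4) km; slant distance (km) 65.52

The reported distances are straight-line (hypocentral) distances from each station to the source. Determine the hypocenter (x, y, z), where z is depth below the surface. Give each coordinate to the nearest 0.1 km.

Each station gives a sphere (x−x_i)² + (y−y_i)² + z² = d_i² (stations at z=0).
Subtracting the RCM sphere from BGU and DUG: z² cancels, leaving linear equations in x and y:
115.0 x + 210.8 y = 10319.71
98.0 x − 22.8 y = 3996.42
Solving: x ≈ 46.294, y ≈ 23.700 km (keep extra digits for the depth step; rounded: 46.3, 23.7).
Then from the RCM sphere: z² = 89.32² − (x + 7.9)² − (y + 43.3)² with x = 46.294, y = 23.700, so z ≈ 23.496 ≈ 23.5 km.

x ≈ 46.3 km, y ≈ 23.7 km, depth ≈ 23.5 km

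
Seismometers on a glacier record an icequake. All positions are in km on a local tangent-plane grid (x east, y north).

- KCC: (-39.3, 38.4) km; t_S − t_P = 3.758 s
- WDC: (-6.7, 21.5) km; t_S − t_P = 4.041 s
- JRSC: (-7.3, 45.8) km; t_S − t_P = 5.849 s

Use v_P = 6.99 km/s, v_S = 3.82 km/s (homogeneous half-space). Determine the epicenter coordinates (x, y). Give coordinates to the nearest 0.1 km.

Distance from S−P lag: d = Δt · v_P v_S / (v_P − v_S) = Δt · (6.99·3.82)/(6.99−3.82) ≈ 8.4233·Δt.
So d_KCC = 31.65, d_WDC = 34.04, d_JRSC = 49.27 km.
Circle about each station: (x + 39.3)² + (y − 38.4)² = 31.65²; (x + 6.7)² + (y − 21.5)² = 34.04²; (x + 7.3)² + (y − 45.8)² = 49.27².
Subtracting pairs of circle equations eliminates x²+y² and gives linear equations (the radical axes):
65.2 x − 33.8 y = -2668.91
64.0 x + 14.8 y = -2293.93
Solving the 2×2 system: x ≈ -37.4, y ≈ 6.8 km.

x ≈ -37.4 km, y ≈ 6.8 km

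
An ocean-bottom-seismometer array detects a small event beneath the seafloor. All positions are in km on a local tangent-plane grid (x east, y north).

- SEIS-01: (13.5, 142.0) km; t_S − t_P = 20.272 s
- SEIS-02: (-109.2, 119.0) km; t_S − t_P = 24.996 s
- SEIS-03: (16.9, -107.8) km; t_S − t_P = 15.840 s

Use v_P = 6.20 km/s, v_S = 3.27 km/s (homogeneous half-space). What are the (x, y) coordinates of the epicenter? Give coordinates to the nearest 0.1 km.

x ≈ 18.0 km, y ≈ 1.8 km

Distance from S−P lag: d = Δt · v_P v_S / (v_P − v_S) = Δt · (6.20·3.27)/(6.20−3.27) ≈ 6.9195·Δt.
So d_SEIS-01 = 140.27, d_SEIS-02 = 172.96, d_SEIS-03 = 109.60 km.
Circle about each station: (x − 13.5)² + (y − 142.0)² = 140.27²; (x + 109.2)² + (y − 119.0)² = 172.96²; (x − 16.9)² + (y + 107.8)² = 109.60².
Subtracting pairs of circle equations eliminates x²+y² and gives linear equations (the radical axes):
-245.4 x − 46.0 y = -4500.10
6.8 x − 499.6 y = -776.29
Solving the 2×2 system: x ≈ 18.0, y ≈ 1.8 km.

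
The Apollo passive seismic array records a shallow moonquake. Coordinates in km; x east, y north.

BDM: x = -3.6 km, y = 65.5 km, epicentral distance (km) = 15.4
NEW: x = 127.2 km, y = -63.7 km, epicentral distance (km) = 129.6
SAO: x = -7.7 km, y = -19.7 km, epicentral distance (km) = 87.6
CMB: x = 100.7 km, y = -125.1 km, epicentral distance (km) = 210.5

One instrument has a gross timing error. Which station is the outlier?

Solve using three stations at a time. Using BDM, SAO, CMB (subtract circle equations pairwise → linear system) gives (x, y) ≈ (11.8, 65.7).
Distances from that point to each station vs reported:
  BDM: calculated 15.4 vs reported 15.4 → residual 0.0 km
  NEW: calculated 173.4 vs reported 129.6 → residual 43.8 km
  SAO: calculated 87.6 vs reported 87.6 → residual 0.0 km
  CMB: calculated 210.5 vs reported 210.5 → residual 0.0 km
BDM, SAO, CMB are mutually consistent (residuals ≈ 0); NEW is off by 43.8 km.

NEW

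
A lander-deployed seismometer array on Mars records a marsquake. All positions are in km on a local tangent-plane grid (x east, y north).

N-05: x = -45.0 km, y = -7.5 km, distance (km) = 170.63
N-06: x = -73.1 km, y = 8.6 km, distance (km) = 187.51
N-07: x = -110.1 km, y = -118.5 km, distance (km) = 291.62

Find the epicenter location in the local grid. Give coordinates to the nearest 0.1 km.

Circle about each station: (x + 45.0)² + (y + 7.5)² = 170.63²; (x + 73.1)² + (y − 8.6)² = 187.51²; (x + 110.1)² + (y + 118.5)² = 291.62².
Subtracting pairs of circle equations eliminates x²+y² and gives linear equations (the radical axes):
-56.2 x + 32.2 y = -2709.08
-130.2 x − 222.0 y = -31844.62
Solving the 2×2 system: x ≈ 97.6, y ≈ 86.2 km.
Check against N-05 (with the unrounded x, y): √((x + 45.0)²+(y + 7.5)²) = 170.63 ≈ 170.63 km. ✓

97.6 km east, 86.2 km north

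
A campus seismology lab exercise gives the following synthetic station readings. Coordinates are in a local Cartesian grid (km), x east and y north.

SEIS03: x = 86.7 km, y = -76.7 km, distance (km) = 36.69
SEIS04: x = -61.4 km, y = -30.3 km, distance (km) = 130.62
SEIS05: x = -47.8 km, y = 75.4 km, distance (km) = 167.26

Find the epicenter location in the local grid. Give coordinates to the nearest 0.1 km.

Circle about each station: (x − 86.7)² + (y + 76.7)² = 36.69²; (x + 61.4)² + (y + 30.3)² = 130.62²; (x + 47.8)² + (y − 75.4)² = 167.26².
Subtracting the SEIS03 equation from the SEIS04 and SEIS05 equations removes the quadratic terms:
-296.2 x + 92.8 y = -24427.16
-269.0 x + 304.2 y = -32059.53
Solving the 2×2 system: x ≈ 68.4, y ≈ -44.9 km.
Check against SEIS03 (with the unrounded x, y): √((x − 86.7)²+(y + 76.7)²) = 36.69 ≈ 36.69 km. ✓

x ≈ 68.4 km, y ≈ -44.9 km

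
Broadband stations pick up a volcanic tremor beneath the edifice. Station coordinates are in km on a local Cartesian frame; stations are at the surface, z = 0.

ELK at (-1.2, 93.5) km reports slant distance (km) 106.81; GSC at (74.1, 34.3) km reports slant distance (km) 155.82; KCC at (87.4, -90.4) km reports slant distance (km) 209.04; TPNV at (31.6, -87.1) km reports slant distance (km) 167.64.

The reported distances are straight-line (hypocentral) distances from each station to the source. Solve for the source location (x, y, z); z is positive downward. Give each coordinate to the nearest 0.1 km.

Each station gives a sphere (x−x_i)² + (y−y_i)² + z² = d_i² (stations at z=0).
Subtracting the ELK sphere from GSC and KCC: z² cancels, leaving linear equations in x and y:
150.6 x − 118.4 y = -14947.89
177.2 x − 367.8 y = -25222.12
Solving: x ≈ -72.988, y ≈ 33.411 km (keep extra digits for the depth step; rounded: -73.0, 33.4).
Then from the ELK sphere: z² = 106.81² − (x + 1.2)² − (y − 93.5)² with x = -72.988, y = 33.411, so z ≈ 51.422 ≈ 51.4 km.

x ≈ -73.0 km, y ≈ 33.4 km, depth ≈ 51.4 km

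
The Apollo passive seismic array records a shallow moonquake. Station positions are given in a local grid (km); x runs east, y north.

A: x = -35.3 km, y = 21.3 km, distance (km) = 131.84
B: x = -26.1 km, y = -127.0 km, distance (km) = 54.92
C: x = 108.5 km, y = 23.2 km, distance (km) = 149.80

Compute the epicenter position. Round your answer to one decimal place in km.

Circle about each station: (x + 35.3)² + (y − 21.3)² = 131.84²; (x + 26.1)² + (y + 127.0)² = 54.92²; (x − 108.5)² + (y − 23.2)² = 149.80².
Subtracting pairs of circle equations eliminates x²+y² and gives linear equations (the radical axes):
18.4 x − 296.6 y = 29476.01
287.6 x + 3.8 y = 5552.46
Solving the 2×2 system: x ≈ 20.6, y ≈ -98.1 km.

x ≈ 20.6 km, y ≈ -98.1 km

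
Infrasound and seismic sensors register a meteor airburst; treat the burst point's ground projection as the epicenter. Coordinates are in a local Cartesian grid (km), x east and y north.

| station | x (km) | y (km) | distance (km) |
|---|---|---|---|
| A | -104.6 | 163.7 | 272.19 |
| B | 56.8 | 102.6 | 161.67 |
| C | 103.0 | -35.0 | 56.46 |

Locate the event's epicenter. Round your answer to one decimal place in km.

Circle about each station: (x + 104.6)² + (y − 163.7)² = 272.19²; (x − 56.8)² + (y − 102.6)² = 161.67²; (x − 103.0)² + (y + 35.0)² = 56.46².
Subtracting the A equation from the B and C equations removes the quadratic terms:
322.8 x − 122.2 y = 23964.36
415.2 x − 397.4 y = 44994.81
Solving the 2×2 system: x ≈ 51.9, y ≈ -59.0 km.
Check against A (with the unrounded x, y): √((x + 104.6)²+(y − 163.7)²) = 272.19 ≈ 272.19 km. ✓

x ≈ 51.9 km, y ≈ -59.0 km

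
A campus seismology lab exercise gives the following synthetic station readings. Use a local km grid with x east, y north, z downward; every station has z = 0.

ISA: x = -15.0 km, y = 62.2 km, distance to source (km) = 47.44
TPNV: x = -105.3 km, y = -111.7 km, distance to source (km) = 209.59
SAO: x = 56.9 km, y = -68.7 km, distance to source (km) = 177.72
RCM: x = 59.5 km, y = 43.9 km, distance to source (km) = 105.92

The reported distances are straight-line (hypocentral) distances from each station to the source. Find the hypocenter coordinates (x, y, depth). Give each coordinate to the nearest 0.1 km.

Each station gives a sphere (x−x_i)² + (y−y_i)² + z² = d_i² (stations at z=0).
Subtracting the ISA sphere from TPNV and SAO: z² cancels, leaving linear equations in x and y:
-180.6 x − 347.8 y = -22206.27
143.8 x − 261.8 y = -25470.38
Solving: x ≈ -31.297, y ≈ 80.099 km (keep extra digits for the depth step; rounded: -31.3, 80.1).
Then from the ISA sphere: z² = 47.44² − (x + 15.0)² − (y − 62.2)² with x = -31.297, y = 80.099, so z ≈ 40.799 ≈ 40.8 km.

x ≈ -31.3 km, y ≈ 80.1 km, depth ≈ 40.8 km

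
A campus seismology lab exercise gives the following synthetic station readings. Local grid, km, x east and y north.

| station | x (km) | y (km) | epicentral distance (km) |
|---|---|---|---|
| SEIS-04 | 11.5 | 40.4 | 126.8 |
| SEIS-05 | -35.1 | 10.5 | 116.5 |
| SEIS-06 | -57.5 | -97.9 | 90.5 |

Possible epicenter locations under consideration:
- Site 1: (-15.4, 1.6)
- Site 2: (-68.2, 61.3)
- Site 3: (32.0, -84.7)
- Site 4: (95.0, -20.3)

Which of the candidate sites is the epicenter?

Site 3

For each candidate, compare |candidate − station| to the reported distance:
Site 1: residuals SEIS-04 79.6, SEIS-05 94.9, SEIS-06 17.5 → max 94.9 km
Site 2: residuals SEIS-04 44.4, SEIS-05 55.9, SEIS-06 69.1 → max 69.1 km
Site 3: residuals SEIS-04 0.0, SEIS-05 0.0, SEIS-06 0.0 → max 0.0 km
Site 4: residuals SEIS-04 23.6, SEIS-05 17.2, SEIS-06 80.6 → max 80.6 km
Only Site 3 has all residuals ≈ 0.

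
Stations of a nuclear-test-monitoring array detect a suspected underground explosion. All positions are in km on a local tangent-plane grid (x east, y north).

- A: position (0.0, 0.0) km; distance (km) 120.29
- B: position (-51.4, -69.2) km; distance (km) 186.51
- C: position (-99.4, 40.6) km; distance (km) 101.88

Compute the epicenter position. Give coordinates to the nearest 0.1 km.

Circle about each station: x² + y² = 120.29²; (x + 51.4)² + (y + 69.2)² = 186.51²; (x + 99.4)² + (y − 40.6)² = 101.88².
Subtracting pairs of circle equations eliminates x²+y² and gives linear equations (the radical axes):
-102.8 x − 138.4 y = -12885.70
-198.8 x + 81.2 y = 15618.87
Solving the 2×2 system: x ≈ -31.1, y ≈ 116.2 km.

(-31.1, 116.2)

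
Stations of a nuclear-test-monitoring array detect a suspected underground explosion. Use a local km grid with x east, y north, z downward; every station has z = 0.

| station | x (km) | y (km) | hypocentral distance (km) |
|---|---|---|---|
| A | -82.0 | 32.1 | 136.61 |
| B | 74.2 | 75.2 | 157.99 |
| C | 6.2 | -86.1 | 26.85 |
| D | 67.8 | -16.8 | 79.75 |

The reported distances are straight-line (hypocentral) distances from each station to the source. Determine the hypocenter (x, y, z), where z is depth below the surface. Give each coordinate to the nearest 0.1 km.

x ≈ 9.4 km, y ≈ -67.6 km, depth ≈ 19.2 km

Each station gives a sphere (x−x_i)² + (y−y_i)² + z² = d_i² (stations at z=0).
Subtracting the A sphere from B and C: z² cancels, leaving linear equations in x and y:
312.4 x + 86.2 y = -2892.28
176.4 x − 236.4 y = 17638.61
Solving: x ≈ 9.395, y ≈ -67.603 km (keep extra digits for the depth step; rounded: 9.4, -67.6).
Then from the A sphere: z² = 136.61² − (x + 82.0)² − (y − 32.1)² with x = 9.395, y = -67.603, so z ≈ 19.198 ≈ 19.2 km.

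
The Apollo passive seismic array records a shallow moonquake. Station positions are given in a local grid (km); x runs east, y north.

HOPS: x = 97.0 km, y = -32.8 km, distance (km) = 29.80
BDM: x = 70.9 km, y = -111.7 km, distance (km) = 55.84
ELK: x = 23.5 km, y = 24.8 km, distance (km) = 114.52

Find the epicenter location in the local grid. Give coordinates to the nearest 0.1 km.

Circle about each station: (x − 97.0)² + (y + 32.8)² = 29.80²; (x − 70.9)² + (y + 111.7)² = 55.84²; (x − 23.5)² + (y − 24.8)² = 114.52².
Subtracting the HOPS equation from the BDM and ELK equations removes the quadratic terms:
-52.2 x − 157.8 y = 4788.79
-147.0 x + 115.2 y = -21544.34
Solving the 2×2 system: x ≈ 97.5, y ≈ -62.6 km.

(97.5, -62.6)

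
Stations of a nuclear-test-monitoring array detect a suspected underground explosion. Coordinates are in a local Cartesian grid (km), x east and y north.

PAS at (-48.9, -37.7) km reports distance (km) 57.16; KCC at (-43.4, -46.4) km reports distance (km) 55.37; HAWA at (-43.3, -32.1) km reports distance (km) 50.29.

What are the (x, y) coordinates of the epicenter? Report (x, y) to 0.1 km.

5.7 km east, -20.8 km north

Circle about each station: (x + 48.9)² + (y + 37.7)² = 57.16²; (x + 43.4)² + (y + 46.4)² = 55.37²; (x + 43.3)² + (y + 32.1)² = 50.29².
Subtracting the PAS equation from the KCC and HAWA equations removes the quadratic terms:
11.0 x − 17.4 y = 425.45
11.2 x + 11.2 y = -169.02
Solving the 2×2 system: x ≈ 5.7, y ≈ -20.8 km.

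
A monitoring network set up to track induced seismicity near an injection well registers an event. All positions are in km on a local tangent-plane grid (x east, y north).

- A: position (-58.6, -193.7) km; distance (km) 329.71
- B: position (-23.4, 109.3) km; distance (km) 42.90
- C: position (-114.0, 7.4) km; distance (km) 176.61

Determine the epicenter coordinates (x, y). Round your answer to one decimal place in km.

(15.4, 127.6)

Circle about each station: (x + 58.6)² + (y + 193.7)² = 329.71²; (x + 23.4)² + (y − 109.3)² = 42.90²; (x + 114.0)² + (y − 7.4)² = 176.61².
Subtracting the A equation from the B and C equations removes the quadratic terms:
70.4 x + 606.0 y = 78408.67
-110.8 x + 402.2 y = 49614.70
Solving the 2×2 system: x ≈ 15.4, y ≈ 127.6 km.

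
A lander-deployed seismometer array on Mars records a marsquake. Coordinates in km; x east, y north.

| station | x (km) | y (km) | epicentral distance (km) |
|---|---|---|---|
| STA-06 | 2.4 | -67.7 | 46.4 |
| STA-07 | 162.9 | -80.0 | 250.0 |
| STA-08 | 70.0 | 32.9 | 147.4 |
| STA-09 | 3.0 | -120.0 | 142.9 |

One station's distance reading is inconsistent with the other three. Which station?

STA-06

Solve using three stations at a time. Using STA-07, STA-08, STA-09 (subtract circle equations pairwise → linear system) gives (x, y) ≈ (-73.8, 0.5).
Distances from that point to each station vs reported:
  STA-06: calculated 102.2 vs reported 46.4 → residual 55.8 km
  STA-07: calculated 250.0 vs reported 250.0 → residual 0.0 km
  STA-08: calculated 147.4 vs reported 147.4 → residual 0.0 km
  STA-09: calculated 142.9 vs reported 142.9 → residual 0.0 km
STA-07, STA-08, STA-09 are mutually consistent (residuals ≈ 0); STA-06 is off by 55.8 km.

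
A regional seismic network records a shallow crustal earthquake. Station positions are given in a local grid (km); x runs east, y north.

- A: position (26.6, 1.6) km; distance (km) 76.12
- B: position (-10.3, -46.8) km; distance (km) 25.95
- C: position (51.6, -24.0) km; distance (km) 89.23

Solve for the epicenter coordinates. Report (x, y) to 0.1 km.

Circle about each station: (x − 26.6)² + (y − 1.6)² = 76.12²; (x + 10.3)² + (y + 46.8)² = 25.95²; (x − 51.6)² + (y + 24.0)² = 89.23².
Subtracting pairs of circle equations eliminates x²+y² and gives linear equations (the radical axes):
-73.8 x − 96.8 y = 6707.06
50.0 x − 51.2 y = 360.70
Solving the 2×2 system: x ≈ -35.8, y ≈ -42.0 km.

-35.8 km east, -42.0 km north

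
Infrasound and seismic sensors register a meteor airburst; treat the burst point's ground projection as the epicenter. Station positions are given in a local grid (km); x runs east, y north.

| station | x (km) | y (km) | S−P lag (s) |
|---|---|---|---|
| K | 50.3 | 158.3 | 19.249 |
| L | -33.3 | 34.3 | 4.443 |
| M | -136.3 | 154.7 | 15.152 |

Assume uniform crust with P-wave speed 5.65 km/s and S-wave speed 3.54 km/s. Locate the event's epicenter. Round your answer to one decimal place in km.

Distance from S−P lag: d = Δt · v_P v_S / (v_P − v_S) = Δt · (5.65·3.54)/(5.65−3.54) ≈ 9.4791·Δt.
So d_K = 182.46, d_L = 42.12, d_M = 143.63 km.
Circle about each station: (x − 50.3)² + (y − 158.3)² = 182.46²; (x + 33.3)² + (y − 34.3)² = 42.12²; (x + 136.3)² + (y − 154.7)² = 143.63².
Subtracting the K equation from the L and M equations removes the quadratic terms:
-167.2 x − 248.0 y = 6213.96
-373.2 x − 7.2 y = 27582.87
Solving the 2×2 system: x ≈ -74.4, y ≈ 25.1 km.

(-74.4, 25.1)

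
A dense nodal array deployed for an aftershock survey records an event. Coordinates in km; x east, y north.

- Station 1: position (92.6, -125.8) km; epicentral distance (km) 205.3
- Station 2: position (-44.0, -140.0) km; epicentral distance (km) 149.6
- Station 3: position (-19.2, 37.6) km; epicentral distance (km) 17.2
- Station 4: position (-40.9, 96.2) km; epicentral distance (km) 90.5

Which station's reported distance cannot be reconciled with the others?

Station 3

Solve using three stations at a time. Using Station 1, Station 2, Station 4 (subtract circle equations pairwise → linear system) gives (x, y) ≈ (-62.7, 8.4).
Distances from that point to each station vs reported:
  Station 1: calculated 205.3 vs reported 205.3 → residual 0.0 km
  Station 2: calculated 149.6 vs reported 149.6 → residual 0.0 km
  Station 3: calculated 52.4 vs reported 17.2 → residual 35.2 km
  Station 4: calculated 90.5 vs reported 90.5 → residual 0.0 km
Station 1, Station 2, Station 4 are mutually consistent (residuals ≈ 0); Station 3 is off by 35.2 km.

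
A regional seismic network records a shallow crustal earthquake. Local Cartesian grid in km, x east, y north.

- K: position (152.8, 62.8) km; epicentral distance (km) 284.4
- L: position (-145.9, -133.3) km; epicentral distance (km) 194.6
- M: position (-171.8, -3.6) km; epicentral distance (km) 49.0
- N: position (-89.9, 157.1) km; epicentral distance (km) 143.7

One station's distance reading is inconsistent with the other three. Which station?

Solve using three stations at a time. Using K, M, N (subtract circle equations pairwise → linear system) gives (x, y) ≈ (-128.1, 18.6).
Distances from that point to each station vs reported:
  K: calculated 284.4 vs reported 284.4 → residual 0.0 km
  L: calculated 152.9 vs reported 194.6 → residual 41.7 km
  M: calculated 49.0 vs reported 49.0 → residual 0.0 km
  N: calculated 143.7 vs reported 143.7 → residual 0.0 km
K, M, N are mutually consistent (residuals ≈ 0); L is off by 41.7 km.

L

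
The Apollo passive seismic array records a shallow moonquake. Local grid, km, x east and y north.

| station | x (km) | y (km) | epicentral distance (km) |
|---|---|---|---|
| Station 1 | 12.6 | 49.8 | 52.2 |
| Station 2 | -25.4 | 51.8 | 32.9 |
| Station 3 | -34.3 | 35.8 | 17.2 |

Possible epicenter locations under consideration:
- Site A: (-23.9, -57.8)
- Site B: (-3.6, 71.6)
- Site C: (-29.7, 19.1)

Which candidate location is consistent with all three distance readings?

Site C

For each candidate, compare |candidate − station| to the reported distance:
Site A: residuals Station 1 61.4, Station 2 76.7, Station 3 77.0 → max 77.0 km
Site B: residuals Station 1 25.0, Station 2 3.5, Station 3 30.0 → max 30.0 km
Site C: residuals Station 1 0.1, Station 2 0.1, Station 3 0.1 → max 0.1 km
Only Site C has all residuals ≈ 0.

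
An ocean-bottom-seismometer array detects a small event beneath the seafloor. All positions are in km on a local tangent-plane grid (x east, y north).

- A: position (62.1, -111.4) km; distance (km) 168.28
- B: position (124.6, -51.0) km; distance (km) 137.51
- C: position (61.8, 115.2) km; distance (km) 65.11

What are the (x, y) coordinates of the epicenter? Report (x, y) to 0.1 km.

Circle about each station: (x − 62.1)² + (y + 111.4)² = 168.28²; (x − 124.6)² + (y + 51.0)² = 137.51²; (x − 61.8)² + (y − 115.2)² = 65.11².
Subtracting the A equation from the B and C equations removes the quadratic terms:
125.0 x + 120.8 y = 11268.95
-0.6 x + 453.2 y = 24902.76
Solving the 2×2 system: x ≈ 37.0, y ≈ 55.0 km.
Check against A (with the unrounded x, y): √((x − 62.1)²+(y + 111.4)²) = 168.28 ≈ 168.28 km. ✓

37.0 km east, 55.0 km north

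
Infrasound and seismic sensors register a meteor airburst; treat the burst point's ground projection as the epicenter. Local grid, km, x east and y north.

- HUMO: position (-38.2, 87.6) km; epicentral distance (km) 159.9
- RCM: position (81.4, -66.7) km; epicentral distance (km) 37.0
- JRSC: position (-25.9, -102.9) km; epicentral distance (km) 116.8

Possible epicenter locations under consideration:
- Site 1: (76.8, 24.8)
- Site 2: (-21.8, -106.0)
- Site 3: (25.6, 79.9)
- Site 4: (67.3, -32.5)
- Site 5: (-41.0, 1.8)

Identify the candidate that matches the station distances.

For each candidate, compare |candidate − station| to the reported distance:
Site 1: residuals HUMO 28.9, RCM 54.6, JRSC 47.1 → max 54.6 km
Site 2: residuals HUMO 34.4, RCM 73.4, JRSC 111.7 → max 111.7 km
Site 3: residuals HUMO 95.6, RCM 119.9, JRSC 73.1 → max 119.9 km
Site 4: residuals HUMO 0.0, RCM 0.0, JRSC 0.0 → max 0.0 km
Site 5: residuals HUMO 74.1, RCM 103.3, JRSC 11.0 → max 103.3 km
Only Site 4 has all residuals ≈ 0.

Site 4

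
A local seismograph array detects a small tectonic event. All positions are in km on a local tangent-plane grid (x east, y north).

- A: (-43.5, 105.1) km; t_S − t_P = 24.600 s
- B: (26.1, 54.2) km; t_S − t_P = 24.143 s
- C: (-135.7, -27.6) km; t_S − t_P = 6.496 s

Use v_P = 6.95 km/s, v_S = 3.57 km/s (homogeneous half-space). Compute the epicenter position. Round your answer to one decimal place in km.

(-105.5, -64.5)

Distance from S−P lag: d = Δt · v_P v_S / (v_P − v_S) = Δt · (6.95·3.57)/(6.95−3.57) ≈ 7.3407·Δt.
So d_A = 180.58, d_B = 177.23, d_C = 47.69 km.
Circle about each station: (x + 43.5)² + (y − 105.1)² = 180.58²; (x − 26.1)² + (y − 54.2)² = 177.23²; (x + 135.7)² + (y + 27.6)² = 47.69².
Subtracting the A equation from the B and C equations removes the quadratic terms:
139.2 x − 101.8 y = -8120.75
-184.4 x − 265.4 y = 36572.79
Solving the 2×2 system: x ≈ -105.5, y ≈ -64.5 km.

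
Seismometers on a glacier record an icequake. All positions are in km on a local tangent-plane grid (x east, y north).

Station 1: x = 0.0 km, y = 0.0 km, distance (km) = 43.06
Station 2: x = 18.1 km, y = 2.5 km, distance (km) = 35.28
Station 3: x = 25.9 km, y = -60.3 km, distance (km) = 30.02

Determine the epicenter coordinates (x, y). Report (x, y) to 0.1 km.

(30.3, -30.6)

Circle about each station: x² + y² = 43.06²; (x − 18.1)² + (y − 2.5)² = 35.28²; (x − 25.9)² + (y + 60.3)² = 30.02².
Subtracting pairs of circle equations eliminates x²+y² and gives linear equations (the radical axes):
36.2 x + 5.0 y = 943.35
51.8 x − 120.6 y = 5259.86
Solving the 2×2 system: x ≈ 30.3, y ≈ -30.6 km.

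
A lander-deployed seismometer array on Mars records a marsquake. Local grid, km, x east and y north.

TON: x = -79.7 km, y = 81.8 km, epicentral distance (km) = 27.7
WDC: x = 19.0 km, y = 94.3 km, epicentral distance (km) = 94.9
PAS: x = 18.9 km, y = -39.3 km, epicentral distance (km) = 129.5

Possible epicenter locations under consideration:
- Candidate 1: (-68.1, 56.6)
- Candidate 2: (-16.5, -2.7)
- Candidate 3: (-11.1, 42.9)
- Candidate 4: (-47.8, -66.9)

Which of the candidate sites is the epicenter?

For each candidate, compare |candidate − station| to the reported distance:
Candidate 1: residuals TON 0.0, WDC 0.0, PAS 0.0 → max 0.0 km
Candidate 2: residuals TON 77.8, WDC 8.4, PAS 78.6 → max 78.6 km
Candidate 3: residuals TON 51.2, WDC 35.3, PAS 42.0 → max 51.2 km
Candidate 4: residuals TON 124.4, WDC 79.6, PAS 57.3 → max 124.4 km
Only Candidate 1 has all residuals ≈ 0.

Candidate 1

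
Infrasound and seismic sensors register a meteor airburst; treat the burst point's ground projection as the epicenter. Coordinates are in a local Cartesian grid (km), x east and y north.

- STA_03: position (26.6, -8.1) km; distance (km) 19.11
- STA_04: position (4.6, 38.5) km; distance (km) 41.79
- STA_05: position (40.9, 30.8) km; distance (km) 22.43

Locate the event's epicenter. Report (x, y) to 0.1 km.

x ≈ 34.5 km, y ≈ 9.3 km

Circle about each station: (x − 26.6)² + (y + 8.1)² = 19.11²; (x − 4.6)² + (y − 38.5)² = 41.79²; (x − 40.9)² + (y − 30.8)² = 22.43².
Subtracting pairs of circle equations eliminates x²+y² and gives linear equations (the radical axes):
-44.0 x + 93.2 y = -650.97
28.6 x + 77.8 y = 1710.37
Solving the 2×2 system: x ≈ 34.5, y ≈ 9.3 km.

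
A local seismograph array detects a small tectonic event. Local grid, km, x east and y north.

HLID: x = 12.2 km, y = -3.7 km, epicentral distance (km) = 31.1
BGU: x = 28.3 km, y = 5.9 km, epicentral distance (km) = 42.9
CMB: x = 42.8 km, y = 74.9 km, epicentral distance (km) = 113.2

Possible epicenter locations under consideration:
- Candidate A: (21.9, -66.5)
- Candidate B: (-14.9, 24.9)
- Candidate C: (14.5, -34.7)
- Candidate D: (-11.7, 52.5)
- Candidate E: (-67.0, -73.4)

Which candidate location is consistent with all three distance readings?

For each candidate, compare |candidate − station| to the reported distance:
Candidate A: residuals HLID 32.4, BGU 29.8, CMB 29.7 → max 32.4 km
Candidate B: residuals HLID 8.3, BGU 4.3, CMB 36.9 → max 36.9 km
Candidate C: residuals HLID 0.0, BGU 0.0, CMB 0.0 → max 0.0 km
Candidate D: residuals HLID 30.0, BGU 18.5, CMB 54.3 → max 54.3 km
Candidate E: residuals HLID 74.4, BGU 81.1, CMB 71.3 → max 81.1 km
Only Candidate C has all residuals ≈ 0.

Candidate C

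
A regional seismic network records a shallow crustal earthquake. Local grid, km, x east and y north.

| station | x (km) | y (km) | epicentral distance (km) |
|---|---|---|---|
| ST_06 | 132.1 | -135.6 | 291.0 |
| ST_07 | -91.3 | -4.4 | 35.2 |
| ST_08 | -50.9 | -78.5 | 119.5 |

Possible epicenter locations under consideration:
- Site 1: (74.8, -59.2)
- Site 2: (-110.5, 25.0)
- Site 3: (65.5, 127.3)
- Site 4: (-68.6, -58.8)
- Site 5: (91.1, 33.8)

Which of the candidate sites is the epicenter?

Site 2

For each candidate, compare |candidate − station| to the reported distance:
Site 1: residuals ST_06 195.5, ST_07 139.7, ST_08 7.7 → max 195.5 km
Site 2: residuals ST_06 0.1, ST_07 0.1, ST_08 0.1 → max 0.1 km
Site 3: residuals ST_06 19.8, ST_07 169.6, ST_08 116.9 → max 169.6 km
Site 4: residuals ST_06 76.1, ST_07 23.7, ST_08 93.0 → max 93.0 km
Site 5: residuals ST_06 116.7, ST_07 151.2, ST_08 61.5 → max 151.2 km
Only Site 2 has all residuals ≈ 0.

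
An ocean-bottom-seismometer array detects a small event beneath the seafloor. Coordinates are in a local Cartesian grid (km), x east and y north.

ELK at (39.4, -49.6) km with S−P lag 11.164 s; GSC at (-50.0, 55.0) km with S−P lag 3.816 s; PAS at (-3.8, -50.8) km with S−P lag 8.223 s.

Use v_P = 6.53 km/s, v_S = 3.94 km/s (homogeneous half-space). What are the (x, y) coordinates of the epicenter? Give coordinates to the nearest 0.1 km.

Distance from S−P lag: d = Δt · v_P v_S / (v_P − v_S) = Δt · (6.53·3.94)/(6.53−3.94) ≈ 9.9337·Δt.
So d_ELK = 110.90, d_GSC = 37.91, d_PAS = 81.68 km.
Circle about each station: (x − 39.4)² + (y + 49.6)² = 110.90²; (x + 50.0)² + (y − 55.0)² = 37.91²; (x + 3.8)² + (y + 50.8)² = 81.68².
Subtracting the ELK equation from the GSC and PAS equations removes the quadratic terms:
-178.8 x + 209.2 y = 12374.12
-86.4 x − 2.4 y = 4209.75
Solving the 2×2 system: x ≈ -49.2, y ≈ 17.1 km.

(-49.2, 17.1)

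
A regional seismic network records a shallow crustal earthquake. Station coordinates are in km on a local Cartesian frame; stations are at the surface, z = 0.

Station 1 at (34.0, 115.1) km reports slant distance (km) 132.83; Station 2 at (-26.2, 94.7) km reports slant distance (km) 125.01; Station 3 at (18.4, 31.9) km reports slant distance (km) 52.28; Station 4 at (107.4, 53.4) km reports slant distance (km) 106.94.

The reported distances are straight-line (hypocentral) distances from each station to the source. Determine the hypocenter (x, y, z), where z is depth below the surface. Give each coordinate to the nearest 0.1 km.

Each station gives a sphere (x−x_i)² + (y−y_i)² + z² = d_i² (stations at z=0).
Subtracting the Station 1 sphere from Station 2 and Station 3: z² cancels, leaving linear equations in x and y:
-120.4 x − 40.8 y = -2733.17
-31.2 x − 166.4 y = 1862.77
Solving: x ≈ 28.292, y ≈ -16.499 km (keep extra digits for the depth step; rounded: 28.3, -16.5).
Then from the Station 1 sphere: z² = 132.83² − (x − 34.0)² − (y − 115.1)² with x = 28.292, y = -16.499, so z ≈ 17.115 ≈ 17.1 km.

x ≈ 28.3 km, y ≈ -16.5 km, depth ≈ 17.1 km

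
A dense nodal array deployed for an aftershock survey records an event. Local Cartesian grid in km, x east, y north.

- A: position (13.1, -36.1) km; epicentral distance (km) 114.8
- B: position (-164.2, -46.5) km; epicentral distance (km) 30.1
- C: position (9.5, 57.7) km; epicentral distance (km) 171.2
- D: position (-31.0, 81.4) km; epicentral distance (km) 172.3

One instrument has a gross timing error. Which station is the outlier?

Solve using three stations at a time. Using A, C, D (subtract circle equations pairwise → linear system) gives (x, y) ≈ (-93.1, -79.2).
Distances from that point to each station vs reported:
  A: calculated 114.6 vs reported 114.8 → residual 0.2 km
  B: calculated 78.2 vs reported 30.1 → residual 48.1 km
  C: calculated 171.1 vs reported 171.2 → residual 0.1 km
  D: calculated 172.2 vs reported 172.3 → residual 0.1 km
A, C, D are mutually consistent (residuals ≈ 0); B is off by 48.1 km.

B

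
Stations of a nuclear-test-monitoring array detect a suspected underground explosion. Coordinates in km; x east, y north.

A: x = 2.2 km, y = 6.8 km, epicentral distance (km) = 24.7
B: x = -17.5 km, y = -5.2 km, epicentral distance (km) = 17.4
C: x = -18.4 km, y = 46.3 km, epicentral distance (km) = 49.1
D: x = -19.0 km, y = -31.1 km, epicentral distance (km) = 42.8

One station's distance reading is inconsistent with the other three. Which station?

C

Solve using three stations at a time. Using A, B, D (subtract circle equations pairwise → linear system) gives (x, y) ≈ (-22.0, 11.6).
Distances from that point to each station vs reported:
  A: calculated 24.7 vs reported 24.7 → residual 0.0 km
  B: calculated 17.4 vs reported 17.4 → residual 0.0 km
  C: calculated 34.9 vs reported 49.1 → residual 14.2 km
  D: calculated 42.8 vs reported 42.8 → residual 0.0 km
A, B, D are mutually consistent (residuals ≈ 0); C is off by 14.2 km.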